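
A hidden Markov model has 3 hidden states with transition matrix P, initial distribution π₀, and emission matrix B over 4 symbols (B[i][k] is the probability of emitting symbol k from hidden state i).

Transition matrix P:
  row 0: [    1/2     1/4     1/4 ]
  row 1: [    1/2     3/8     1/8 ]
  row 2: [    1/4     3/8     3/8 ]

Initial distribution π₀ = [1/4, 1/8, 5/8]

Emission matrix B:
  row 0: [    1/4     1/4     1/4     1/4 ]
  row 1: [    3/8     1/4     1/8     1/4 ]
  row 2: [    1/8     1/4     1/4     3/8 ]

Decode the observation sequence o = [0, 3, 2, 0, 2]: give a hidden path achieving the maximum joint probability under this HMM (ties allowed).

t=0: δ = [6.250e-02, 4.688e-02, 7.812e-02]  (obs o_0=0)
t=1: δ = [7.812e-03, 7.324e-03, 1.099e-02]  ψ = [0, 2, 2]  (obs o_1=3)
t=2: δ = [9.766e-04, 5.150e-04, 1.030e-03]  ψ = [0, 2, 2]  (obs o_2=2)
t=3: δ = [1.221e-04, 1.448e-04, 4.828e-05]  ψ = [0, 2, 2]  (obs o_3=0)
t=4: δ = [1.810e-05, 6.789e-06, 7.629e-06]  ψ = [1, 1, 0]  (obs o_4=2)
backtrack: best end state = 0; path = [2, 2, 2, 1, 0]

path = [2, 2, 2, 1, 0]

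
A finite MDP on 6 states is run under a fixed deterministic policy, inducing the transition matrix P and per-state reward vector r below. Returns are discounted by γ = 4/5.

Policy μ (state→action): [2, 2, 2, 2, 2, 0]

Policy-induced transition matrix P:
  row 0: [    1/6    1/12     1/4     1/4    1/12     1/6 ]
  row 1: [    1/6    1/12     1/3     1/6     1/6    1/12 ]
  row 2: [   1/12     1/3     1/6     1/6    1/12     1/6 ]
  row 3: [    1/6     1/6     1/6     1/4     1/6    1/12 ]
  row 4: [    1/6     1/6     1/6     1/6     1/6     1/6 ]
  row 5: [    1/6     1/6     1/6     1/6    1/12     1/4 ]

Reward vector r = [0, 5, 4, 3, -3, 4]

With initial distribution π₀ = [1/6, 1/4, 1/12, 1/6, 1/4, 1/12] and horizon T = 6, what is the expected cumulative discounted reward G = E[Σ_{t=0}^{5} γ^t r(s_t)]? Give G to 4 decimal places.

G = 8.2898

t=0: π = [0.1667, 0.2500, 0.0833, 0.1667, 0.2500, 0.0833], E[r] = 1.6667, γ^t·E[r] = 1.666667, running G = 1.666667
t=1: π = [0.1597, 0.1458, 0.2222, 0.1944, 0.1389, 0.1389], E[r] = 2.3403, γ^t·E[r] = 1.872222, running G = 3.538889
t=2: π = [0.1481, 0.1782, 0.2043, 0.1962, 0.1233, 0.1499], E[r] = 2.5266, γ^t·E[r] = 1.617037, running G = 5.155926
t=3: π = [0.1496, 0.1735, 0.2087, 0.1954, 0.1248, 0.1480], E[r] = 2.5059, γ^t·E[r] = 1.283037, running G = 6.438963
t=4: π = [0.1493, 0.1745, 0.2081, 0.1954, 0.1245, 0.1483], E[r] = 2.5107, γ^t·E[r] = 1.028382, running G = 7.467345
t=5: π = [0.1493, 0.1744, 0.2082, 0.1954, 0.1245, 0.1482], E[r] = 2.5099, γ^t·E[r] = 0.822448, running G = 8.289793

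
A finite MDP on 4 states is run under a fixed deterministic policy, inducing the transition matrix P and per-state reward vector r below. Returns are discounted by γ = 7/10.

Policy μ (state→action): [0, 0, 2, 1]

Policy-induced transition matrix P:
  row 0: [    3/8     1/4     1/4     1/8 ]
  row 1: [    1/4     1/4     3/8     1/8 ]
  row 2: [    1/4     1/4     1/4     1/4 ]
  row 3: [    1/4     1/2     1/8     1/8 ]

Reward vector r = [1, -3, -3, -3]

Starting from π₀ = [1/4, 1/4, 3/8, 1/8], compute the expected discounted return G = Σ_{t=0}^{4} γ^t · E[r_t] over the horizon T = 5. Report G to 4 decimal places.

G = -5.3066

t=0: π = [0.2500, 0.2500, 0.3750, 0.1250], E[r] = -2.0000, γ^t·E[r] = -2.000000, running G = -2.000000
t=1: π = [0.2813, 0.2813, 0.2656, 0.1719], E[r] = -1.8750, γ^t·E[r] = -1.312500, running G = -3.312500
t=2: π = [0.2852, 0.2930, 0.2637, 0.1582], E[r] = -1.8594, γ^t·E[r] = -0.911094, running G = -4.223594
t=3: π = [0.2856, 0.2896, 0.2668, 0.1580], E[r] = -1.8574, γ^t·E[r] = -0.637096, running G = -4.860689
t=4: π = [0.2857, 0.2895, 0.2664, 0.1584], E[r] = -1.8572, γ^t·E[r] = -0.445908, running G = -5.306598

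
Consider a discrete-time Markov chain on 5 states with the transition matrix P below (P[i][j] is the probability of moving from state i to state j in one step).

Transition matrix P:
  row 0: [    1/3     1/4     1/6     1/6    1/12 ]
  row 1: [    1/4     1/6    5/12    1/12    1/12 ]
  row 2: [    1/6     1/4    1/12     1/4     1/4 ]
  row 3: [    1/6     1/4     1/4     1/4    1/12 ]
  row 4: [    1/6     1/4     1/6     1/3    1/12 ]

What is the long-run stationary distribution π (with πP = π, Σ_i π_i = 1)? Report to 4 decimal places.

π = [0.2231, 0.2308, 0.2227, 0.2030, 0.1205]

Balance equations π_j = Σ_i π_i·P[i][j]:
  π_0 = 1/3·π_0 + 1/4·π_1 + 1/6·π_2 + 1/6·π_3 + 1/6·π_4
  π_1 = 1/4·π_0 + 1/6·π_1 + 1/4·π_2 + 1/4·π_3 + 1/4·π_4
  π_2 = 1/6·π_0 + 5/12·π_1 + 1/12·π_2 + 1/4·π_3 + 1/6·π_4
  π_3 = 1/6·π_0 + 1/12·π_1 + 1/4·π_2 + 1/4·π_3 + 1/3·π_4
  normalize: π_0 + π_1 + π_2 + π_3 + π_4 = 1
Solving the linear system gives exactly π = [29/130, 3/13, 2461/11050, 2243/11050, 1331/11050].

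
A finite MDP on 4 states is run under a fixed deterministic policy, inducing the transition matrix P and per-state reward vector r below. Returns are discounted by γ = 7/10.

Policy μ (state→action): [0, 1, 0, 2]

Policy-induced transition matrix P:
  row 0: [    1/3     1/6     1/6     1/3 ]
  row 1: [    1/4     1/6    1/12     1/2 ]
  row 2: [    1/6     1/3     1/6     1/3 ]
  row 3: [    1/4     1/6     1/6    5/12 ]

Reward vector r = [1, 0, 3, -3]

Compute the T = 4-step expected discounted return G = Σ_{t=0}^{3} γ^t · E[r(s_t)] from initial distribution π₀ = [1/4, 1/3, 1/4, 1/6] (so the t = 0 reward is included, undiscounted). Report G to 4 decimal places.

G = -0.2889

t=0: π = [0.2500, 0.3333, 0.2500, 0.1667], E[r] = 0.5000, γ^t·E[r] = 0.500000, running G = 0.500000
t=1: π = [0.2500, 0.2083, 0.1389, 0.4028], E[r] = -0.5417, γ^t·E[r] = -0.379167, running G = 0.120833
t=2: π = [0.2593, 0.1898, 0.1493, 0.4016], E[r] = -0.4977, γ^t·E[r] = -0.243866, running G = -0.123032
t=3: π = [0.2592, 0.1916, 0.1508, 0.3984], E[r] = -0.4836, γ^t·E[r] = -0.165876, running G = -0.288908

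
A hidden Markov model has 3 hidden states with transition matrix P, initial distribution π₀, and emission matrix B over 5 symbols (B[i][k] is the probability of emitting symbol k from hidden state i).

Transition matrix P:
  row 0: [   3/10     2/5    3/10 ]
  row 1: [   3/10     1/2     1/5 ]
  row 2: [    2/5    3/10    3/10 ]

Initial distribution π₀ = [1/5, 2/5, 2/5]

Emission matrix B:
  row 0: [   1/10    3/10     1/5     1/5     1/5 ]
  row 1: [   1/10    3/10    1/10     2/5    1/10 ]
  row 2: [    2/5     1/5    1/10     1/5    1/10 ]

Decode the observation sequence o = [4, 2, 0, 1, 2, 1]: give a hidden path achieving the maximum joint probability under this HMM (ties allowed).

t=0: δ = [4.000e-02, 4.000e-02, 4.000e-02]  (obs o_0=4)
t=1: δ = [3.200e-03, 2.000e-03, 1.200e-03]  ψ = [2, 1, 0]  (obs o_1=2)
t=2: δ = [9.600e-05, 1.280e-04, 3.840e-04]  ψ = [0, 0, 0]  (obs o_2=0)
t=3: δ = [4.608e-05, 3.456e-05, 2.304e-05]  ψ = [2, 2, 2]  (obs o_3=1)
t=4: δ = [2.765e-06, 1.843e-06, 1.382e-06]  ψ = [0, 0, 0]  (obs o_4=2)
t=5: δ = [2.488e-07, 3.318e-07, 1.659e-07]  ψ = [0, 0, 0]  (obs o_5=1)
backtrack: best end state = 1; path = [2, 0, 2, 0, 0, 1]

path = [2, 0, 2, 0, 0, 1]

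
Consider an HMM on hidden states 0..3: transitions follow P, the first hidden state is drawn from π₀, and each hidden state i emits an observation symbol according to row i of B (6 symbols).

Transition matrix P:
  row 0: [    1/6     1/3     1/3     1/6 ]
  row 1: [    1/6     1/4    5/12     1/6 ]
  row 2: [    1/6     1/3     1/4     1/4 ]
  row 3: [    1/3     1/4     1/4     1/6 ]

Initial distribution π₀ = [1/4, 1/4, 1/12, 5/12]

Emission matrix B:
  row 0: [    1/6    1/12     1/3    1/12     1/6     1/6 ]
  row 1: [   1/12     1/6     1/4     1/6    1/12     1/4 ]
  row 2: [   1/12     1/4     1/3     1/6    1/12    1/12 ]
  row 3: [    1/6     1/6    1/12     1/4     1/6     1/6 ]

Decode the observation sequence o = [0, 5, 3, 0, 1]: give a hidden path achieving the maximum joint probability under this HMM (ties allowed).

t=0: δ = [4.167e-02, 2.083e-02, 6.944e-03, 6.944e-02]  (obs o_0=0)
t=1: δ = [3.858e-03, 4.340e-03, 1.447e-03, 1.929e-03]  ψ = [3, 3, 3, 3]  (obs o_1=5)
t=2: δ = [6.028e-05, 2.143e-04, 3.014e-04, 1.808e-04]  ψ = [1, 0, 1, 1]  (obs o_2=3)
t=3: δ = [1.005e-05, 8.372e-06, 7.442e-06, 1.256e-05]  ψ = [3, 2, 1, 2]  (obs o_3=0)
t=4: δ = [3.489e-07, 5.582e-07, 8.721e-07, 3.489e-07]  ψ = [3, 0, 1, 3]  (obs o_4=1)
backtrack: best end state = 2; path = [3, 1, 2, 1, 2]

path = [3, 1, 2, 1, 2]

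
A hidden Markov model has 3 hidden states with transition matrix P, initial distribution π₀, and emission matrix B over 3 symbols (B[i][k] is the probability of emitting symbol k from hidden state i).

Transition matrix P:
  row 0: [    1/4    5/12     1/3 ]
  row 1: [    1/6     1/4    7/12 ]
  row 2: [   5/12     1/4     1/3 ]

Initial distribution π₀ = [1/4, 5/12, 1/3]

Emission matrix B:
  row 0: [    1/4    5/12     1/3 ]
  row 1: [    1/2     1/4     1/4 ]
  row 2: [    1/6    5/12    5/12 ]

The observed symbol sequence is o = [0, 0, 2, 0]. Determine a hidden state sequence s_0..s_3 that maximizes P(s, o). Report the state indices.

t=0: δ = [6.250e-02, 2.083e-01, 5.556e-02]  (obs o_0=0)
t=1: δ = [8.681e-03, 2.604e-02, 2.025e-02]  ψ = [1, 1, 1]  (obs o_1=0)
t=2: δ = [2.813e-03, 1.628e-03, 6.330e-03]  ψ = [2, 1, 1]  (obs o_2=2)
t=3: δ = [6.593e-04, 7.912e-04, 3.516e-04]  ψ = [2, 2, 2]  (obs o_3=0)
backtrack: best end state = 1; path = [1, 1, 2, 1]

path = [1, 1, 2, 1]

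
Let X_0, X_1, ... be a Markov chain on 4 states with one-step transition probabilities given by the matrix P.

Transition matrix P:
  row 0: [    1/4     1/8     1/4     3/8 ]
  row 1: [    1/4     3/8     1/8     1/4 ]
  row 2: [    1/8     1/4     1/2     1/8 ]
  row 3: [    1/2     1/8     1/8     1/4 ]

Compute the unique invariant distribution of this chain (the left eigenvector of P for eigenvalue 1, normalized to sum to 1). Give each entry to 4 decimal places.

Balance equations π_j = Σ_i π_i·P[i][j]:
  π_0 = 1/4·π_0 + 1/4·π_1 + 1/8·π_2 + 1/2·π_3
  π_1 = 1/8·π_0 + 3/8·π_1 + 1/4·π_2 + 1/8·π_3
  π_2 = 1/4·π_0 + 1/8·π_1 + 1/2·π_2 + 1/8·π_3
  normalize: π_0 + π_1 + π_2 + π_3 = 1
Solving the linear system gives exactly π = [9/32, 67/320, 41/160, 81/320].

π = [0.2813, 0.2094, 0.2563, 0.2531]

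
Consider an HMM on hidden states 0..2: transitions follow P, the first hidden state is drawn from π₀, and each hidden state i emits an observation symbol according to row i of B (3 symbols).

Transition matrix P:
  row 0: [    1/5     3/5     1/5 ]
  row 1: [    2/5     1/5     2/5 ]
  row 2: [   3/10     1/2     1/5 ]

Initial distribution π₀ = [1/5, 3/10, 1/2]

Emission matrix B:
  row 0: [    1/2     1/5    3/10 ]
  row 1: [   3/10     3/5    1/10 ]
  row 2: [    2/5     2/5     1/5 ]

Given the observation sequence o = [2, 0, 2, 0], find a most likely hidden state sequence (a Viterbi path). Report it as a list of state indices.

t=0: δ = [6.000e-02, 3.000e-02, 1.000e-01]  (obs o_0=2)
t=1: δ = [1.500e-02, 1.500e-02, 8.000e-03]  ψ = [2, 2, 2]  (obs o_1=0)
t=2: δ = [1.800e-03, 9.000e-04, 1.200e-03]  ψ = [1, 0, 1]  (obs o_2=2)
t=3: δ = [1.800e-04, 3.240e-04, 1.440e-04]  ψ = [0, 0, 0]  (obs o_3=0)
backtrack: best end state = 1; path = [2, 1, 0, 1]

path = [2, 1, 0, 1]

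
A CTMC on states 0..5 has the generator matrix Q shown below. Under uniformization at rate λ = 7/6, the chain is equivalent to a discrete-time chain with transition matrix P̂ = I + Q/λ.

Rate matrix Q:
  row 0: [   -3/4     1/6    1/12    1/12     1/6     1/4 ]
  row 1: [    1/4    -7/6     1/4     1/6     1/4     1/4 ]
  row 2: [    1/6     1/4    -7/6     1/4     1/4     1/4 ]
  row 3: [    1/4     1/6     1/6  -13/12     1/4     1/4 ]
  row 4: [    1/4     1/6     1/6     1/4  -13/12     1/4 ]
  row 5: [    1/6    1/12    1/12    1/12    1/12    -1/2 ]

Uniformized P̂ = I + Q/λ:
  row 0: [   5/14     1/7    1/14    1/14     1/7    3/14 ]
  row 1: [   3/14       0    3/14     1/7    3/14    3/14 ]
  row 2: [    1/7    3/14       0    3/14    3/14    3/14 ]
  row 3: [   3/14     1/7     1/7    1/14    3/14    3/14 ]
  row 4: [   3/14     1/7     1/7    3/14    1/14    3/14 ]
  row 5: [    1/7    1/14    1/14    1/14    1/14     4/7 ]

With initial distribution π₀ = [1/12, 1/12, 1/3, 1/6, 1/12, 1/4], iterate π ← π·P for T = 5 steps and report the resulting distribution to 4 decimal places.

π = [0.2142, 0.1104, 0.0977, 0.1123, 0.1326, 0.3328]

t=0: π = [0.0833, 0.0833, 0.3333, 0.1667, 0.0833, 0.2500]
t=1: π = [0.1845, 0.1369, 0.0774, 0.1369, 0.1607, 0.3036]
t=2: π = [0.2134, 0.1071, 0.1067, 0.1152, 0.1348, 0.3227]
t=3: π = [0.2141, 0.1121, 0.0970, 0.1136, 0.1337, 0.3295]
t=4: π = [0.2144, 0.1102, 0.0982, 0.1124, 0.1328, 0.3320]
t=5: π = [0.2142, 0.1104, 0.0977, 0.1123, 0.1326, 0.3328]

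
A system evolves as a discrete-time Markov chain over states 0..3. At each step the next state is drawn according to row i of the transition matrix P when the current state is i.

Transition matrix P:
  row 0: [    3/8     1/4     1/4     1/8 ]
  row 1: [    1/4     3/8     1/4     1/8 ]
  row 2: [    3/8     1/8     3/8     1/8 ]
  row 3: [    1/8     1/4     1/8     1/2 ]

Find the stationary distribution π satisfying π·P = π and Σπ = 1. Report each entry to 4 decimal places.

Balance equations π_j = Σ_i π_i·P[i][j]:
  π_0 = 3/8·π_0 + 1/4·π_1 + 3/8·π_2 + 1/8·π_3
  π_1 = 1/4·π_0 + 3/8·π_1 + 1/8·π_2 + 1/4·π_3
  π_2 = 1/4·π_0 + 1/4·π_1 + 3/8·π_2 + 1/8·π_3
  normalize: π_0 + π_1 + π_2 + π_3 = 1
Solving the linear system gives exactly π = [72/245, 61/245, 9/35, 1/5].

π = [0.2939, 0.2490, 0.2571, 0.2000]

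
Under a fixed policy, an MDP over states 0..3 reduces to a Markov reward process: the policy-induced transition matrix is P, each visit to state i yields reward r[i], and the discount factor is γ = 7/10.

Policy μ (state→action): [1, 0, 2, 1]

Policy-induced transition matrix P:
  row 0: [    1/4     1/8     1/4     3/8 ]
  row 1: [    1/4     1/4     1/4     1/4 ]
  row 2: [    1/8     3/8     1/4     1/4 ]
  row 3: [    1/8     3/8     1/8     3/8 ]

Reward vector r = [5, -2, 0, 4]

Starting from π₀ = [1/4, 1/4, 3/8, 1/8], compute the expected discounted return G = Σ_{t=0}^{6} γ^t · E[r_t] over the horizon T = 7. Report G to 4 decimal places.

t=0: π = [0.2500, 0.2500, 0.3750, 0.1250], E[r] = 1.2500, γ^t·E[r] = 1.250000, running G = 1.250000
t=1: π = [0.1875, 0.2813, 0.2344, 0.2969], E[r] = 1.5625, γ^t·E[r] = 1.093750, running G = 2.343750
t=2: π = [0.1836, 0.2930, 0.2129, 0.3105], E[r] = 1.5742, γ^t·E[r] = 0.771367, running G = 3.115117
t=3: π = [0.1846, 0.2925, 0.2112, 0.3118], E[r] = 1.5850, γ^t·E[r] = 0.543642, running G = 3.658759
t=4: π = [0.1846, 0.2923, 0.2110, 0.3120], E[r] = 1.5867, γ^t·E[r] = 0.380974, running G = 4.039733
t=5: π = [0.1846, 0.2923, 0.2110, 0.3121], E[r] = 1.5868, γ^t·E[r] = 0.266695, running G = 4.306428
t=6: π = [0.1846, 0.2923, 0.2110, 0.3121], E[r] = 1.5868, γ^t·E[r] = 0.186687, running G = 4.493114

G = 4.4931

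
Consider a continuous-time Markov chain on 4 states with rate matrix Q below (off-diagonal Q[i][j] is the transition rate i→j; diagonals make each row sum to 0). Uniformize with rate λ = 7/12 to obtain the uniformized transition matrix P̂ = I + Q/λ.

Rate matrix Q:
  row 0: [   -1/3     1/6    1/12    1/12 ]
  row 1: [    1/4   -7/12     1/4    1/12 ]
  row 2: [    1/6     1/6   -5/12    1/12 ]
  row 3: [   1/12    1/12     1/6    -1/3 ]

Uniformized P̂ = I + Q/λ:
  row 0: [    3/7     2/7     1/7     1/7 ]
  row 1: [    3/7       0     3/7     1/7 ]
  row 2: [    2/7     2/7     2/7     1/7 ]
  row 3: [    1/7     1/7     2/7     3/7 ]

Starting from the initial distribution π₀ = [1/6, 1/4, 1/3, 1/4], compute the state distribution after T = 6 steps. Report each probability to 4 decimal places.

t=0: π = [0.1667, 0.2500, 0.3333, 0.2500]
t=1: π = [0.3095, 0.1786, 0.2976, 0.2143]
t=2: π = [0.3248, 0.2041, 0.2670, 0.2041]
t=3: π = [0.3321, 0.1983, 0.2685, 0.2012]
t=4: π = [0.3327, 0.2003, 0.2666, 0.2003]
t=5: π = [0.3332, 0.1999, 0.2668, 0.2001]
t=6: π = [0.3333, 0.2000, 0.2667, 0.2000]

π = [0.3333, 0.2000, 0.2667, 0.2000]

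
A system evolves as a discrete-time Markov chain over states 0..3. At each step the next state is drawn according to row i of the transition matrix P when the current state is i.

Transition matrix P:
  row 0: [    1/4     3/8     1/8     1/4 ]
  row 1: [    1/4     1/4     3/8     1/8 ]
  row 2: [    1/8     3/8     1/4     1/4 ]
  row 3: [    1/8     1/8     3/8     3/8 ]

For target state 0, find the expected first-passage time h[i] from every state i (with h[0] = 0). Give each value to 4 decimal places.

h = [0.0000, 5.5385, 6.2564, 6.4615]

First-step conditioning: h[0] = 0; for i ≠ 0, h[i] = 1 + Σ_k P[i][k]·h[k].
  h[1] = 1 + 1/4·h[1] + 3/8·h[2] + 1/8·h[3]
  h[2] = 1 + 3/8·h[1] + 1/4·h[2] + 1/4·h[3]
  h[3] = 1 + 1/8·h[1] + 3/8·h[2] + 3/8·h[3]
Solving the 3×3 linear system over states ≠ 0 gives exactly h = [0, 72/13, 244/39, 84/13] (h[0] = 0 is the target).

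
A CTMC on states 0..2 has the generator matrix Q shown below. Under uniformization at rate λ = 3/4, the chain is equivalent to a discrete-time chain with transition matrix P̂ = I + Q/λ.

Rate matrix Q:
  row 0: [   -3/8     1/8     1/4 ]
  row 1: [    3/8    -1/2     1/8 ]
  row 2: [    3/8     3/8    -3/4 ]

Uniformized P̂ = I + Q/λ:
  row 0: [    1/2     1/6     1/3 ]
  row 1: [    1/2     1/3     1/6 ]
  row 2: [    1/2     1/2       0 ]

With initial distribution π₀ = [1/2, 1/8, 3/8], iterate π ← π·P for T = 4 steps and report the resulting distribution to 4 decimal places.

t=0: π = [0.5000, 0.1250, 0.3750]
t=1: π = [0.5000, 0.3125, 0.1875]
t=2: π = [0.5000, 0.2813, 0.2188]
t=3: π = [0.5000, 0.2865, 0.2135]
t=4: π = [0.5000, 0.2856, 0.2144]

π = [0.5000, 0.2856, 0.2144]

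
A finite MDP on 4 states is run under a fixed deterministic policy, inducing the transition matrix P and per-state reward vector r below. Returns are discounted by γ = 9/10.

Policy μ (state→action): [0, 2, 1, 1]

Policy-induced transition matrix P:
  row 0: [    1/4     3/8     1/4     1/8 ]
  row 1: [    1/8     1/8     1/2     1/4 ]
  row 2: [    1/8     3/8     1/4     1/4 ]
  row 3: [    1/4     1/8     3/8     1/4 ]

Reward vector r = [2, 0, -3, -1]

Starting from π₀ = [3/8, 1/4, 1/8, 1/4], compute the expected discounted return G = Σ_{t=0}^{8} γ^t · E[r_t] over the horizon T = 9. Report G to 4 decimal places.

G = -4.4281

t=0: π = [0.3750, 0.2500, 0.1250, 0.2500], E[r] = 0.1250, γ^t·E[r] = 0.125000, running G = 0.125000
t=1: π = [0.2031, 0.2500, 0.3438, 0.2031], E[r] = -0.8281, γ^t·E[r] = -0.745313, running G = -0.620313
t=2: π = [0.1758, 0.2617, 0.3379, 0.2246], E[r] = -0.8867, γ^t·E[r] = -0.718242, running G = -1.338555
t=3: π = [0.1750, 0.2534, 0.3435, 0.2280], E[r] = -0.9084, γ^t·E[r] = -0.662258, running G = -2.000813
t=4: π = [0.1754, 0.2546, 0.3419, 0.2281], E[r] = -0.9029, γ^t·E[r] = -0.592408, running G = -2.593221
t=5: π = [0.1754, 0.2543, 0.3422, 0.2281], E[r] = -0.9037, γ^t·E[r] = -0.533640, running G = -3.126861
t=6: π = [0.1754, 0.2544, 0.3421, 0.2281], E[r] = -0.9035, γ^t·E[r] = -0.480132, running G = -3.606993
t=7: π = [0.1754, 0.2544, 0.3421, 0.2281], E[r] = -0.9035, γ^t·E[r] = -0.432151, running G = -4.039145
t=8: π = [0.1754, 0.2544, 0.3421, 0.2281], E[r] = -0.9035, γ^t·E[r] = -0.388929, running G = -4.428074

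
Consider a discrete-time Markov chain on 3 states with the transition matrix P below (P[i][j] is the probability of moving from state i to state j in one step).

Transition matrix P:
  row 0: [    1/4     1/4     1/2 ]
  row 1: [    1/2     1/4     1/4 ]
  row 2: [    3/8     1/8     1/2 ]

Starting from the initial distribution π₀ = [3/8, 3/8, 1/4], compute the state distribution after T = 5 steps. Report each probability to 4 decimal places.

t=0: π = [0.3750, 0.3750, 0.2500]
t=1: π = [0.3750, 0.2188, 0.4063]
t=2: π = [0.3555, 0.1992, 0.4453]
t=3: π = [0.3555, 0.1943, 0.4502]
t=4: π = [0.3549, 0.1937, 0.4514]
t=5: π = [0.3549, 0.1936, 0.4516]

π = [0.3549, 0.1936, 0.4516]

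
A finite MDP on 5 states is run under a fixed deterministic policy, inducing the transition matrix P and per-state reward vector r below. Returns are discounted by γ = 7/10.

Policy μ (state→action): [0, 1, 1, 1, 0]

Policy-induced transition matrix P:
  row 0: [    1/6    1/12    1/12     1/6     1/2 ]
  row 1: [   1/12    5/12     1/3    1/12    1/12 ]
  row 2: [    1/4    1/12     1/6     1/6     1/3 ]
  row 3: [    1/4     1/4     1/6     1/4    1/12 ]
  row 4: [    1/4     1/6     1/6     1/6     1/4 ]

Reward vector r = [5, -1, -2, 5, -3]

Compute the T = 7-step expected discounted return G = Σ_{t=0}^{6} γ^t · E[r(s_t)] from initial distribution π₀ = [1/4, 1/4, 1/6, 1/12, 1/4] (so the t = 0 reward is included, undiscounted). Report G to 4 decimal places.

G = 1.2183

t=0: π = [0.2500, 0.2500, 0.1667, 0.0833, 0.2500], E[r] = 0.3333, γ^t·E[r] = 0.333333, running G = 0.333333
t=1: π = [0.1875, 0.2014, 0.1875, 0.1528, 0.2708], E[r] = 0.3125, γ^t·E[r] = 0.218750, running G = 0.552083
t=2: π = [0.2008, 0.1985, 0.1846, 0.1626, 0.2535], E[r] = 0.4890, γ^t·E[r] = 0.239612, running G = 0.791696
t=3: π = [0.2002, 0.1977, 0.1830, 0.1637, 0.2554], E[r] = 0.4893, γ^t·E[r] = 0.167844, running G = 0.959540
t=4: π = [0.2004, 0.1978, 0.1829, 0.1638, 0.2551], E[r] = 0.4921, γ^t·E[r] = 0.118152, running G = 1.077692
t=5: π = [0.2003, 0.1978, 0.1829, 0.1638, 0.2551], E[r] = 0.4920, γ^t·E[r] = 0.082684, running G = 1.160376
t=6: π = [0.2003, 0.1978, 0.1829, 0.1638, 0.2551], E[r] = 0.4920, γ^t·E[r] = 0.057879, running G = 1.218255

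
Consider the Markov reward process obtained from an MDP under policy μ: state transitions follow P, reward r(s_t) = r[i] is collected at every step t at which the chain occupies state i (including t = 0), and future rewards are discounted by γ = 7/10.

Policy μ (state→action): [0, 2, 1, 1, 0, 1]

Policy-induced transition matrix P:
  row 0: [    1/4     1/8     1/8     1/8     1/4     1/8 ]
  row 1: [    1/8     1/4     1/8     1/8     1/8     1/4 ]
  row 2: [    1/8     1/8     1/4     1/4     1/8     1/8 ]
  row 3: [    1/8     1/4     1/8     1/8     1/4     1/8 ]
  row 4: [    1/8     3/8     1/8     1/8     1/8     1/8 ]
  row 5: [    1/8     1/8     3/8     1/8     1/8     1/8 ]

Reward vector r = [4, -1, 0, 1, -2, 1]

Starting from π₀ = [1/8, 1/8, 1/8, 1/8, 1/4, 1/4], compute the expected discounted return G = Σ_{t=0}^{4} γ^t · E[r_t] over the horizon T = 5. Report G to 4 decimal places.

t=0: π = [0.1250, 0.1250, 0.1250, 0.1250, 0.2500, 0.2500], E[r] = 0.2500, γ^t·E[r] = 0.250000, running G = 0.250000
t=1: π = [0.1406, 0.2188, 0.2031, 0.1406, 0.1563, 0.1406], E[r] = 0.3125, γ^t·E[r] = 0.218750, running G = 0.468750
t=2: π = [0.1426, 0.2090, 0.1855, 0.1504, 0.1602, 0.1523], E[r] = 0.3438, γ^t·E[r] = 0.168438, running G = 0.637188
t=3: π = [0.1428, 0.2100, 0.1863, 0.1482, 0.1616, 0.1511], E[r] = 0.3374, γ^t·E[r] = 0.115729, running G = 0.752917
t=4: π = [0.1429, 0.2102, 0.1861, 0.1483, 0.1614, 0.1512], E[r] = 0.3380, γ^t·E[r] = 0.081157, running G = 0.834073

G = 0.8341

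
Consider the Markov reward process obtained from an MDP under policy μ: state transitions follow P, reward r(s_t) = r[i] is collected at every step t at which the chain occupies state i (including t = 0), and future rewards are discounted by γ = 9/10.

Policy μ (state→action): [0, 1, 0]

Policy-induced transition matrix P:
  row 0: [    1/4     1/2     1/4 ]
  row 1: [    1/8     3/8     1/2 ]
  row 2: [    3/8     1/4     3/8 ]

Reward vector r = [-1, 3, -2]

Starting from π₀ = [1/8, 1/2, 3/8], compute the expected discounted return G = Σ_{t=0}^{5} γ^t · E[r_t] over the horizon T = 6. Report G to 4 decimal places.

t=0: π = [0.1250, 0.5000, 0.3750], E[r] = 0.6250, γ^t·E[r] = 0.625000, running G = 0.625000
t=1: π = [0.2344, 0.3438, 0.4219], E[r] = -0.0469, γ^t·E[r] = -0.042188, running G = 0.582813
t=2: π = [0.2598, 0.3516, 0.3887], E[r] = 0.0176, γ^t·E[r] = 0.014238, running G = 0.597051
t=3: π = [0.2546, 0.3589, 0.3865], E[r] = 0.0491, γ^t·E[r] = 0.035774, running G = 0.632824
t=4: π = [0.2534, 0.3585, 0.3880], E[r] = 0.0461, γ^t·E[r] = 0.030214, running G = 0.663039
t=5: π = [0.2537, 0.3582, 0.3881], E[r] = 0.0446, γ^t·E[r] = 0.026321, running G = 0.689359

G = 0.6894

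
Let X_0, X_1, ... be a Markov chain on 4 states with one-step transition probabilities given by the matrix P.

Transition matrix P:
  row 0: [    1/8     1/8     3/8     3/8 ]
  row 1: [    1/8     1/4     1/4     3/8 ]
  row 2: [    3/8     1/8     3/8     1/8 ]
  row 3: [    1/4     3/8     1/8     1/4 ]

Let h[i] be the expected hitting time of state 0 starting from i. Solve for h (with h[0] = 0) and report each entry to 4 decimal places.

h = [0.0000, 4.5185, 3.3333, 4.1481]

First-step conditioning: h[0] = 0; for i ≠ 0, h[i] = 1 + Σ_k P[i][k]·h[k].
  h[1] = 1 + 1/4·h[1] + 1/4·h[2] + 3/8·h[3]
  h[2] = 1 + 1/8·h[1] + 3/8·h[2] + 1/8·h[3]
  h[3] = 1 + 3/8·h[1] + 1/8·h[2] + 1/4·h[3]
Solving the 3×3 linear system over states ≠ 0 gives exactly h = [0, 122/27, 10/3, 112/27] (h[0] = 0 is the target).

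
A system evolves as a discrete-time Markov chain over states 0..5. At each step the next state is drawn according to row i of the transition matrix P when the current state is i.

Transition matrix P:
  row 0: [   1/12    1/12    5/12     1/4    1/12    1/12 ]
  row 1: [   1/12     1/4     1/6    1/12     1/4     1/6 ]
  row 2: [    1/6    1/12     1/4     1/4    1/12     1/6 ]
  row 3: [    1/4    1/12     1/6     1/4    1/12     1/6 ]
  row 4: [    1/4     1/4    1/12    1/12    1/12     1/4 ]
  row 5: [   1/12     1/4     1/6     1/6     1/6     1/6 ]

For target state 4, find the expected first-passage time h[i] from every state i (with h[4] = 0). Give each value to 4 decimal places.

First-step conditioning: h[4] = 0; for i ≠ 4, h[i] = 1 + Σ_k P[i][k]·h[k].
  h[0] = 1 + 1/12·h[0] + 1/12·h[1] + 5/12·h[2] + 1/4·h[3] + 1/12·h[5]
  h[1] = 1 + 1/12·h[0] + 1/4·h[1] + 1/6·h[2] + 1/12·h[3] + 1/6·h[5]
  h[2] = 1 + 1/6·h[0] + 1/12·h[1] + 1/4·h[2] + 1/4·h[3] + 1/6·h[5]
  h[3] = 1 + 1/4·h[0] + 1/12·h[1] + 1/6·h[2] + 1/4·h[3] + 1/6·h[5]
  h[5] = 1 + 1/12·h[0] + 1/4·h[1] + 1/6·h[2] + 1/6·h[3] + 1/6·h[5]
Solving the 5×5 linear system over states ≠ 4 gives exactly h = [56190/6571, 44490/6571, 55686/6571, 55728/6571, 0, 49134/6571] (h[4] = 0 is the target).

h = [8.5512, 6.7707, 8.4745, 8.4809, 0.0000, 7.4774]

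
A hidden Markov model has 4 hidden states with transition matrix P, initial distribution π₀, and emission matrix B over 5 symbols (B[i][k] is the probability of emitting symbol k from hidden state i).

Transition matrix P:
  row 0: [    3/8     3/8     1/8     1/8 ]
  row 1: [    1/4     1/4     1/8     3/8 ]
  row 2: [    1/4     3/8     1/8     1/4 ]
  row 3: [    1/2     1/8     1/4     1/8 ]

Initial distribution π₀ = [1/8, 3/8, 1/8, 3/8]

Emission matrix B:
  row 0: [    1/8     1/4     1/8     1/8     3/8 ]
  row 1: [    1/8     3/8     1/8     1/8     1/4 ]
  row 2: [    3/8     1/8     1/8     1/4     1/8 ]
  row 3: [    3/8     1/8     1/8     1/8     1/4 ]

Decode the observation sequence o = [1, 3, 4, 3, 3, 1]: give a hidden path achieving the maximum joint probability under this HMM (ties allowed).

path = [1, 3, 0, 0, 0, 1]

t=0: δ = [3.125e-02, 1.406e-01, 1.562e-02, 4.688e-02]  (obs o_0=1)
t=1: δ = [4.395e-03, 4.395e-03, 4.395e-03, 6.592e-03]  ψ = [1, 1, 1, 1]  (obs o_1=3)
t=2: δ = [1.236e-03, 4.120e-04, 2.060e-04, 4.120e-04]  ψ = [3, 0, 3, 1]  (obs o_2=4)
t=3: δ = [5.794e-05, 5.794e-05, 3.862e-05, 1.931e-05]  ψ = [0, 0, 0, 0]  (obs o_3=3)
t=4: δ = [2.716e-06, 2.716e-06, 1.810e-06, 2.716e-06]  ψ = [0, 0, 0, 1]  (obs o_4=3)
t=5: δ = [3.395e-07, 3.819e-07, 8.487e-08, 1.273e-07]  ψ = [3, 0, 3, 1]  (obs o_5=1)
backtrack: best end state = 1; path = [1, 3, 0, 0, 0, 1]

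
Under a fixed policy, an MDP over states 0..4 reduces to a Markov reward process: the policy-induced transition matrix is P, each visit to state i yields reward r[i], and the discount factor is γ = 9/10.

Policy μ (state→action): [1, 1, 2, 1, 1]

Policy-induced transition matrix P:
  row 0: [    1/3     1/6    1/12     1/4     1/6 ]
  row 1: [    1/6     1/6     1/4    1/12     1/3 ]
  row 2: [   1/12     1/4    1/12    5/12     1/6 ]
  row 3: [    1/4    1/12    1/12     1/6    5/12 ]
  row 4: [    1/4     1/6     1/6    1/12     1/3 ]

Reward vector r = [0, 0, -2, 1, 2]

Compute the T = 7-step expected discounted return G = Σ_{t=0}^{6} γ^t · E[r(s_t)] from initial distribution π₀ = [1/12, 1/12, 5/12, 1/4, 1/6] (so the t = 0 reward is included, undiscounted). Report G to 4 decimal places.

G = 1.9045

t=0: π = [0.0833, 0.0833, 0.4167, 0.2500, 0.1667], E[r] = -0.2500, γ^t·E[r] = -0.250000, running G = -0.250000
t=1: π = [0.1806, 0.1806, 0.1111, 0.2569, 0.2708], E[r] = 0.5764, γ^t·E[r] = 0.518750, running G = 0.268750
t=2: π = [0.2315, 0.1545, 0.1360, 0.1719, 0.3061], E[r] = 0.5122, γ^t·E[r] = 0.414844, running G = 0.683594
t=3: π = [0.2337, 0.1637, 0.1346, 0.1816, 0.2864], E[r] = 0.4852, γ^t·E[r] = 0.353707, running G = 1.037301
t=4: π = [0.2334, 0.1628, 0.1345, 0.1823, 0.2871], E[r] = 0.4875, γ^t·E[r] = 0.319831, running G = 1.357132
t=5: π = [0.2335, 0.1627, 0.1344, 0.1823, 0.2872], E[r] = 0.4879, γ^t·E[r] = 0.288105, running G = 1.645237
t=6: π = [0.2335, 0.1627, 0.1344, 0.1822, 0.2872], E[r] = 0.4879, γ^t·E[r] = 0.259284, running G = 1.904521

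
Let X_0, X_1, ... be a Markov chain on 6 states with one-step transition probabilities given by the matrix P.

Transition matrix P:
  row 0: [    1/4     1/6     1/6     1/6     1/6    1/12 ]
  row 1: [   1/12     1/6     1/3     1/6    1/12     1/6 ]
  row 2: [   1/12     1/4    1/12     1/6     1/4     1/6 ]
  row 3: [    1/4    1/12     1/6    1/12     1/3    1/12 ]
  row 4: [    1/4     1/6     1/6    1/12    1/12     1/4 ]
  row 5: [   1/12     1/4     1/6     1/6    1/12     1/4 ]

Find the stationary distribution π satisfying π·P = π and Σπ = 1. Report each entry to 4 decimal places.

π = [0.1608, 0.1842, 0.1822, 0.1414, 0.1624, 0.1691]

Balance equations π_j = Σ_i π_i·P[i][j]:
  π_0 = 1/4·π_0 + 1/12·π_1 + 1/12·π_2 + 1/4·π_3 + 1/4·π_4 + 1/12·π_5
  π_1 = 1/6·π_0 + 1/6·π_1 + 1/4·π_2 + 1/12·π_3 + 1/6·π_4 + 1/4·π_5
  π_2 = 1/6·π_0 + 1/3·π_1 + 1/12·π_2 + 1/6·π_3 + 1/6·π_4 + 1/6·π_5
  π_3 = 1/6·π_0 + 1/6·π_1 + 1/6·π_2 + 1/12·π_3 + 1/12·π_4 + 1/6·π_5
  π_4 = 1/6·π_0 + 1/12·π_1 + 1/4·π_2 + 1/3·π_3 + 1/12·π_4 + 1/12·π_5
  normalize: π_0 + π_1 + π_2 + π_3 + π_4 + π_5 = 1
Solving the linear system gives exactly π = [42631/265190, 24419/132595, 24156/132595, 7497/53038, 8615/53038, 44849/265190].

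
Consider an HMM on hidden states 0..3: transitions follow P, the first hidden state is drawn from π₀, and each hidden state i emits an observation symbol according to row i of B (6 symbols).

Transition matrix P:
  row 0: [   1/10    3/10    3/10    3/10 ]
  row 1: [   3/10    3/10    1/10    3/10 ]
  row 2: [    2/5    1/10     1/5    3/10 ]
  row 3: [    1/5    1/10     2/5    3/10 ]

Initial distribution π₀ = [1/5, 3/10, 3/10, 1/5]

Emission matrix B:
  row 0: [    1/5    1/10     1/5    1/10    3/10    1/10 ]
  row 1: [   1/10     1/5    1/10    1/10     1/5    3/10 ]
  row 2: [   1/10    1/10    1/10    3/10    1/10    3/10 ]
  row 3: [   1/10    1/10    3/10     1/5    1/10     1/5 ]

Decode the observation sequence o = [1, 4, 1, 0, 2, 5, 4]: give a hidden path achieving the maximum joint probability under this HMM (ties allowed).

t=0: δ = [2.000e-02, 6.000e-02, 3.000e-02, 2.000e-02]  (obs o_0=1)
t=1: δ = [5.400e-03, 3.600e-03, 8.000e-04, 1.800e-03]  ψ = [1, 1, 3, 1]  (obs o_1=4)
t=2: δ = [1.080e-04, 3.240e-04, 1.620e-04, 1.620e-04]  ψ = [1, 0, 0, 0]  (obs o_2=1)
t=3: δ = [1.944e-05, 9.720e-06, 6.480e-06, 9.720e-06]  ψ = [1, 1, 3, 1]  (obs o_3=0)
t=4: δ = [5.832e-07, 5.832e-07, 5.832e-07, 1.750e-06]  ψ = [1, 0, 0, 0]  (obs o_4=2)
t=5: δ = [3.499e-08, 5.249e-08, 2.100e-07, 1.050e-07]  ψ = [3, 0, 3, 3]  (obs o_5=5)
t=6: δ = [2.519e-08, 4.199e-09, 4.199e-09, 6.299e-09]  ψ = [2, 2, 2, 2]  (obs o_6=4)
backtrack: best end state = 0; path = [1, 0, 1, 0, 3, 2, 0]

path = [1, 0, 1, 0, 3, 2, 0]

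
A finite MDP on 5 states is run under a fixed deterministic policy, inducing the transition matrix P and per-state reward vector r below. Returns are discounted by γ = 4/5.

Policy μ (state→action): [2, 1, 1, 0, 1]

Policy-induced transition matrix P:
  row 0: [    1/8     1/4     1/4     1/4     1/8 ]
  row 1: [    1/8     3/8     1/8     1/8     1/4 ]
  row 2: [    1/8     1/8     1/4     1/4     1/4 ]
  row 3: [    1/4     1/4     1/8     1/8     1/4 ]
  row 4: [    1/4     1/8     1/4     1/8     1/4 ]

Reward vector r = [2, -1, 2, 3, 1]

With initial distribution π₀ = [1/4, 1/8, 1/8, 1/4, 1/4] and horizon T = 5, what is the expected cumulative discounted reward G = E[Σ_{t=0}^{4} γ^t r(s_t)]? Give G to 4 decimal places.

t=0: π = [0.2500, 0.1250, 0.1250, 0.2500, 0.2500], E[r] = 1.6250, γ^t·E[r] = 1.625000, running G = 1.625000
t=1: π = [0.1875, 0.2188, 0.2031, 0.1719, 0.2188], E[r] = 1.2969, γ^t·E[r] = 1.037500, running G = 2.662500
t=2: π = [0.1738, 0.2246, 0.2012, 0.1738, 0.2266], E[r] = 1.2734, γ^t·E[r] = 0.815000, running G = 3.477500
t=3: π = [0.1750, 0.2246, 0.2002, 0.1719, 0.2283], E[r] = 1.2698, γ^t·E[r] = 0.650125, running G = 4.127625
t=4: π = [0.1750, 0.2245, 0.2004, 0.1719, 0.2281], E[r] = 1.2702, γ^t·E[r] = 0.520288, running G = 4.647913

G = 4.6479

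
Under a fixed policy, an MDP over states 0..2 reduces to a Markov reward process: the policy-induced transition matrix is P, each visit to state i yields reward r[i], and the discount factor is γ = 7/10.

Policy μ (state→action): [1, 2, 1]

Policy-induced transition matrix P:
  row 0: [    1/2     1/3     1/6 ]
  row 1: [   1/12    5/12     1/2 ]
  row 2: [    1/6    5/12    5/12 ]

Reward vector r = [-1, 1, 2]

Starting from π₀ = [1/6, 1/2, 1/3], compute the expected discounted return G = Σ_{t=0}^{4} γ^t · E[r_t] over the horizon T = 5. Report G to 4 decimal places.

G = 2.8239

t=0: π = [0.1667, 0.5000, 0.3333], E[r] = 1.0000, γ^t·E[r] = 1.000000, running G = 1.000000
t=1: π = [0.1806, 0.4028, 0.4167], E[r] = 1.0556, γ^t·E[r] = 0.738889, running G = 1.738889
t=2: π = [0.1933, 0.4016, 0.4051], E[r] = 1.0185, γ^t·E[r] = 0.499074, running G = 2.237963
t=3: π = [0.1976, 0.4006, 0.4018], E[r] = 1.0066, γ^t·E[r] = 0.345250, running G = 2.583213
t=4: π = [0.1992, 0.4002, 0.4006], E[r] = 1.0023, γ^t·E[r] = 0.240656, running G = 2.823868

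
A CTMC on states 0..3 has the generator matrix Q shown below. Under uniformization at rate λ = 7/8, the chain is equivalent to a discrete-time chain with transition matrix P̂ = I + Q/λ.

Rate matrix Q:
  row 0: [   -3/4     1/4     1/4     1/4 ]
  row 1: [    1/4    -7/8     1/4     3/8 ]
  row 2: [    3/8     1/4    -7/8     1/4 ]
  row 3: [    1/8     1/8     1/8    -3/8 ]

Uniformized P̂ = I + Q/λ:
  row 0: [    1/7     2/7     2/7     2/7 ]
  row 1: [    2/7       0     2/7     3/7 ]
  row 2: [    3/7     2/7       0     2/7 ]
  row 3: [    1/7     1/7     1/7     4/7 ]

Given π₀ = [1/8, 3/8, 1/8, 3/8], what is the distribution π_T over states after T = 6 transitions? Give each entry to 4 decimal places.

π = [0.2174, 0.1740, 0.1738, 0.4348]

t=0: π = [0.1250, 0.3750, 0.1250, 0.3750]
t=1: π = [0.2321, 0.1250, 0.1964, 0.4464]
t=2: π = [0.2168, 0.1862, 0.1658, 0.4311]
t=3: π = [0.2168, 0.1709, 0.1767, 0.4355]
t=4: π = [0.2178, 0.1747, 0.1730, 0.4346]
t=5: π = [0.2172, 0.1737, 0.1742, 0.4348]
t=6: π = [0.2174, 0.1740, 0.1738, 0.4348]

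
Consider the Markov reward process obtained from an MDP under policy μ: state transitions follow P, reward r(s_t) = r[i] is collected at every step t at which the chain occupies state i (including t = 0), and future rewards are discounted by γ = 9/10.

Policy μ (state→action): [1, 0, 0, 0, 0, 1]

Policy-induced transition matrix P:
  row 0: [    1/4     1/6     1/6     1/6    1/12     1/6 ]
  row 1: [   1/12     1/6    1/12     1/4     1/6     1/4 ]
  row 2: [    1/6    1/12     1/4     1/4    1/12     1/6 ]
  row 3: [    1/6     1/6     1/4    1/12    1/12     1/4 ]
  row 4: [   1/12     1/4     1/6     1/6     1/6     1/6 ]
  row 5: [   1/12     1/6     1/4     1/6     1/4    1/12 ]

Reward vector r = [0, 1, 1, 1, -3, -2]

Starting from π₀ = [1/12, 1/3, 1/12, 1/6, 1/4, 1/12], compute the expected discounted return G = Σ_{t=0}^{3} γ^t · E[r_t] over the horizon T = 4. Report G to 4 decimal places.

G = -0.9824

t=0: π = [0.0833, 0.3333, 0.0833, 0.1667, 0.2500, 0.0833], E[r] = -0.3333, γ^t·E[r] = -0.333333, running G = -0.333333
t=1: π = [0.1181, 0.1806, 0.1667, 0.1875, 0.1458, 0.2014], E[r] = -0.3056, γ^t·E[r] = -0.275000, running G = -0.608333
t=2: π = [0.1325, 0.1649, 0.1979, 0.1800, 0.1441, 0.1806], E[r] = -0.2506, γ^t·E[r] = -0.202969, running G = -0.811302
t=3: π = [0.1369, 0.1622, 0.1995, 0.1819, 0.1392, 0.1804], E[r] = -0.2347, γ^t·E[r] = -0.171105, running G = -0.982408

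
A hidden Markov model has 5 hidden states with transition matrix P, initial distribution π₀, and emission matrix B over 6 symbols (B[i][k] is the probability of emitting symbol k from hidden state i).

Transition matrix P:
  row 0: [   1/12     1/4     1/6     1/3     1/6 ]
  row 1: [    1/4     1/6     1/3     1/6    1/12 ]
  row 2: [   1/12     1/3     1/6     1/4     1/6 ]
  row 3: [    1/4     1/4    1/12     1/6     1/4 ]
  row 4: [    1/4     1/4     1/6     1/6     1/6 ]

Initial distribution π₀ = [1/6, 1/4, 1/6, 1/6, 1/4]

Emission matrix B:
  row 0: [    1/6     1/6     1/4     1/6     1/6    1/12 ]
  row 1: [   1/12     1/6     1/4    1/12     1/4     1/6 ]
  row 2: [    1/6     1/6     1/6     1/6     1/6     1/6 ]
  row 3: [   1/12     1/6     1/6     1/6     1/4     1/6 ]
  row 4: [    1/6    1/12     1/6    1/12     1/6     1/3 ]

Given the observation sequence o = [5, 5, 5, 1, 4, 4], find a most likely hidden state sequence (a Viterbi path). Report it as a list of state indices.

path = [4, 4, 4, 0, 3, 1]

t=0: δ = [1.389e-02, 4.167e-02, 2.778e-02, 2.778e-02, 8.333e-02]  (obs o_0=5)
t=1: δ = [1.736e-03, 3.472e-03, 2.315e-03, 2.315e-03, 4.630e-03]  ψ = [4, 4, 1, 4, 4]  (obs o_1=5)
t=2: δ = [9.645e-05, 1.929e-04, 1.929e-04, 1.286e-04, 2.572e-04]  ψ = [4, 4, 1, 4, 4]  (obs o_2=5)
t=3: δ = [1.072e-05, 1.072e-05, 1.072e-05, 8.038e-06, 3.572e-06]  ψ = [4, 2, 1, 2, 4]  (obs o_3=1)
t=4: δ = [4.465e-07, 8.931e-07, 5.954e-07, 8.931e-07, 3.349e-07]  ψ = [1, 2, 1, 0, 3]  (obs o_4=4)
t=5: δ = [3.721e-08, 5.582e-08, 4.961e-08, 3.721e-08, 3.721e-08]  ψ = [1, 3, 1, 0, 3]  (obs o_5=4)
backtrack: best end state = 1; path = [4, 4, 4, 0, 3, 1]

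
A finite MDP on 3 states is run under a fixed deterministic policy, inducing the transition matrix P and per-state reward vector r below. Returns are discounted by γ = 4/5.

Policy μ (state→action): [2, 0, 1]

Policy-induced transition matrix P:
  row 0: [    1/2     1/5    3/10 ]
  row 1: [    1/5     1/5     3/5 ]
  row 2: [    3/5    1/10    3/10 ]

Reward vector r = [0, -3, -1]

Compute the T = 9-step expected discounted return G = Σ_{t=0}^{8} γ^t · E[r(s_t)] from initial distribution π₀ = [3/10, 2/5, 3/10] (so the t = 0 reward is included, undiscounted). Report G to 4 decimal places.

G = -4.3664

t=0: π = [0.3000, 0.4000, 0.3000], E[r] = -1.5000, γ^t·E[r] = -1.500000, running G = -1.500000
t=1: π = [0.4100, 0.1700, 0.4200], E[r] = -0.9300, γ^t·E[r] = -0.744000, running G = -2.244000
t=2: π = [0.4910, 0.1580, 0.3510], E[r] = -0.8250, γ^t·E[r] = -0.528000, running G = -2.772000
t=3: π = [0.4877, 0.1649, 0.3474], E[r] = -0.8421, γ^t·E[r] = -0.431155, running G = -3.203155
t=4: π = [0.4853, 0.1653, 0.3495], E[r] = -0.8453, γ^t·E[r] = -0.346214, running G = -3.549370
t=5: π = [0.4854, 0.1651, 0.3496], E[r] = -0.8447, γ^t·E[r] = -0.276803, running G = -3.826173
t=6: π = [0.4854, 0.1650, 0.3495], E[r] = -0.8446, γ^t·E[r] = -0.221418, running G = -4.047591
t=7: π = [0.4854, 0.1650, 0.3495], E[r] = -0.8447, γ^t·E[r] = -0.177138, running G = -4.224729
t=8: π = [0.4854, 0.1650, 0.3495], E[r] = -0.8447, γ^t·E[r] = -0.141711, running G = -4.366439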